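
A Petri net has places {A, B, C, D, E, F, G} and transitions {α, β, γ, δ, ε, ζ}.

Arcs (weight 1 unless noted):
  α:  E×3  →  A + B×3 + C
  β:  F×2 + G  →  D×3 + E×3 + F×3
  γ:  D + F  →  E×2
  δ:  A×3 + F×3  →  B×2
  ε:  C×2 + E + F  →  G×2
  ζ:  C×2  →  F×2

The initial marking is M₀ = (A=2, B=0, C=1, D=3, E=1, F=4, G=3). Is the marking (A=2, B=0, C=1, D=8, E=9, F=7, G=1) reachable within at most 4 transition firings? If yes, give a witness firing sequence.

NO — not reachable within 4 firings

depth 0: 1 marking
depth 1: 3 markings reached so far
depth 2: 8 markings reached so far
depth 3: 20 markings reached so far
depth 4: 40 markings reached so far
target is not among the 40 markings reachable within 4 steps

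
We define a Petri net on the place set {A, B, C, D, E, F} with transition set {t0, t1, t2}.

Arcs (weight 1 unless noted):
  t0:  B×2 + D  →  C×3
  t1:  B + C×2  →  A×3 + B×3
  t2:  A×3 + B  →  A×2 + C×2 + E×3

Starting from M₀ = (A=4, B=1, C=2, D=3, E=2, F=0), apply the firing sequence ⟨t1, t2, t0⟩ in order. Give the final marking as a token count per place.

step 1: fire t1:  (A=4, B=1, C=2, D=3, E=2, F=0) → (A=7, B=3, C=0, D=3, E=2, F=0)
step 2: fire t2:  (A=7, B=3, C=0, D=3, E=2, F=0) → (A=6, B=2, C=2, D=3, E=5, F=0)
step 3: fire t0:  (A=6, B=2, C=2, D=3, E=5, F=0) → (A=6, B=0, C=5, D=2, E=5, F=0)

(A=6, B=0, C=5, D=2, E=5, F=0)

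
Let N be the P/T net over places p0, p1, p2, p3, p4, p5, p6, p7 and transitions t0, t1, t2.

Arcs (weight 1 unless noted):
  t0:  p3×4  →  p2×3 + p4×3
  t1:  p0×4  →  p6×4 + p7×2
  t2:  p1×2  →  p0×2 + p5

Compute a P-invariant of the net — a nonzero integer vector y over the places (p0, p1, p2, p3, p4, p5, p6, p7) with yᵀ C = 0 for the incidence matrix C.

y = (p0:0, p1:0, p2:4, p3:3, p4:0, p5:0, p6:0, p7:0)

Incidence matrix C (rows=places, cols=transitions):
       t0   t1   t2
   p0   0   -4    2
   p1   0    0   -2
   p2   3    0    0
   p3  -4    0    0
   p4   3    0    0
   p5   0    0    1
   p6   0    4    0
   p7   0    2    0

Candidate y = [0, 0, 4, 3, 0, 0, 0, 0]; check y·C column-wise:
  col t0: 4·3 + 3·-4 + 0·3 = 0
  col t1: 0·-4 + 4·0 + 3·0 + 0·4 + 0·2 = 0
  col t2: 0·2 + 0·-2 + 4·0 + 3·0 + 0·1 = 0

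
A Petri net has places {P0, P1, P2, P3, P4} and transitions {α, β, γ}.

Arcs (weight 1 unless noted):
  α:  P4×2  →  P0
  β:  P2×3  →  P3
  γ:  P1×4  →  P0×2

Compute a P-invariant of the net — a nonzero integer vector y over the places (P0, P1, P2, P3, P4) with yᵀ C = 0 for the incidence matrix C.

Incidence matrix C (rows=places, cols=transitions):
        α    β    γ
   P0   1    0    2
   P1   0    0   -4
   P2   0   -3    0
   P3   0    1    0
   P4  -2    0    0

Candidate y = [0, 0, 1, 3, 0]; check y·C column-wise:
  col α: 0·1 + 1·0 + 3·0 + 0·-2 = 0
  col β: 1·-3 + 3·1 = 0
  col γ: 0·2 + 0·-4 + 1·0 + 3·0 = 0

y = (P0:0, P1:0, P2:1, P3:3, P4:0)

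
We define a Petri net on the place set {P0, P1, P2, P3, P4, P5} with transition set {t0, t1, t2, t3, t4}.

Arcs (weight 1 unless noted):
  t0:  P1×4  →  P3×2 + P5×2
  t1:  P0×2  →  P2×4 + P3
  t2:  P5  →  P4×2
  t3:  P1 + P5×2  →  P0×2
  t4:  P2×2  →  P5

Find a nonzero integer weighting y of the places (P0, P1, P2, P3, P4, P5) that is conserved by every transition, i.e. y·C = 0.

Incidence matrix C (rows=places, cols=transitions):
       t0   t1   t2   t3   t4
   P0   0   -2    0    2    0
   P1  -4    0    0   -1    0
   P2   0    4    0    0   -2
   P3   2    1    0    0    0
   P4   0    0    2    0    0
   P5   2    0   -1   -2    1

Candidate y = [3, 2, 1, 2, 1, 2]; check y·C column-wise:
  col t0: 3·0 + 2·-4 + 1·0 + 2·2 + 1·0 + 2·2 = 0
  col t1: 3·-2 + 2·0 + 1·4 + 2·1 + 1·0 + 2·0 = 0
  col t2: 3·0 + 2·0 + 1·0 + 2·0 + 1·2 + 2·-1 = 0
  col t3: 3·2 + 2·-1 + 1·0 + 2·0 + 1·0 + 2·-2 = 0
  col t4: 3·0 + 2·0 + 1·-2 + 2·0 + 1·0 + 2·1 = 0

y = (P0:3, P1:2, P2:1, P3:2, P4:1, P5:2)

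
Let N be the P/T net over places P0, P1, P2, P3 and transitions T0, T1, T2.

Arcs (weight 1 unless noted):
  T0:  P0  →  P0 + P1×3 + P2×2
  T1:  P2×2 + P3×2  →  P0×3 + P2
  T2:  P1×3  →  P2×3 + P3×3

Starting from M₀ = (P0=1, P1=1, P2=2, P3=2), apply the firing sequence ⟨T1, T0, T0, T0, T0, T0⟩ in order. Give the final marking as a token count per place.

step 1: fire T1:  (P0=1, P1=1, P2=2, P3=2) → (P0=4, P1=1, P2=1, P3=0)
step 2: fire T0:  (P0=4, P1=1, P2=1, P3=0) → (P0=4, P1=4, P2=3, P3=0)
step 3: fire T0:  (P0=4, P1=4, P2=3, P3=0) → (P0=4, P1=7, P2=5, P3=0)
step 4: fire T0:  (P0=4, P1=7, P2=5, P3=0) → (P0=4, P1=10, P2=7, P3=0)
step 5: fire T0:  (P0=4, P1=10, P2=7, P3=0) → (P0=4, P1=13, P2=9, P3=0)
step 6: fire T0:  (P0=4, P1=13, P2=9, P3=0) → (P0=4, P1=16, P2=11, P3=0)

(P0=4, P1=16, P2=11, P3=0)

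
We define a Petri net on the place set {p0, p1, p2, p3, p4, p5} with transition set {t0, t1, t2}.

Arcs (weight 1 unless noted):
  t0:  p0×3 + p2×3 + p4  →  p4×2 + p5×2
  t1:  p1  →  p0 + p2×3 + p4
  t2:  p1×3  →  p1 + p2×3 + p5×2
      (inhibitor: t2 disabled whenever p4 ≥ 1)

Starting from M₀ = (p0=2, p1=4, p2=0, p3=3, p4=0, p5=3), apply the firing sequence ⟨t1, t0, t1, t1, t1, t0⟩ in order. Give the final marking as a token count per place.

step 1: fire t1:  (p0=2, p1=4, p2=0, p3=3, p4=0, p5=3) → (p0=3, p1=3, p2=3, p3=3, p4=1, p5=3)
step 2: fire t0:  (p0=3, p1=3, p2=3, p3=3, p4=1, p5=3) → (p0=0, p1=3, p2=0, p3=3, p4=2, p5=5)
step 3: fire t1:  (p0=0, p1=3, p2=0, p3=3, p4=2, p5=5) → (p0=1, p1=2, p2=3, p3=3, p4=3, p5=5)
step 4: fire t1:  (p0=1, p1=2, p2=3, p3=3, p4=3, p5=5) → (p0=2, p1=1, p2=6, p3=3, p4=4, p5=5)
step 5: fire t1:  (p0=2, p1=1, p2=6, p3=3, p4=4, p5=5) → (p0=3, p1=0, p2=9, p3=3, p4=5, p5=5)
step 6: fire t0:  (p0=3, p1=0, p2=9, p3=3, p4=5, p5=5) → (p0=0, p1=0, p2=6, p3=3, p4=6, p5=7)

(p0=0, p1=0, p2=6, p3=3, p4=6, p5=7)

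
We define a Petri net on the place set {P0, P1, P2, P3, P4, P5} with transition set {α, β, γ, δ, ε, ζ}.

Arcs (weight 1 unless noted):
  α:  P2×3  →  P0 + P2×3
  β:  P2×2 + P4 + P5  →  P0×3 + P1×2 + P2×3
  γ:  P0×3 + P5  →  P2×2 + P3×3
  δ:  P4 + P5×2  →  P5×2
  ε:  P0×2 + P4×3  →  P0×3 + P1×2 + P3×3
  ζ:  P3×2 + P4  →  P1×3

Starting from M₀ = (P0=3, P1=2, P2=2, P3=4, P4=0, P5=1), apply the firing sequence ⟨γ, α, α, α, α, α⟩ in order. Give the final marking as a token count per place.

(P0=5, P1=2, P2=4, P3=7, P4=0, P5=0)

step 1: fire γ:  (P0=3, P1=2, P2=2, P3=4, P4=0, P5=1) → (P0=0, P1=2, P2=4, P3=7, P4=0, P5=0)
step 2: fire α:  (P0=0, P1=2, P2=4, P3=7, P4=0, P5=0) → (P0=1, P1=2, P2=4, P3=7, P4=0, P5=0)
step 3: fire α:  (P0=1, P1=2, P2=4, P3=7, P4=0, P5=0) → (P0=2, P1=2, P2=4, P3=7, P4=0, P5=0)
step 4: fire α:  (P0=2, P1=2, P2=4, P3=7, P4=0, P5=0) → (P0=3, P1=2, P2=4, P3=7, P4=0, P5=0)
step 5: fire α:  (P0=3, P1=2, P2=4, P3=7, P4=0, P5=0) → (P0=4, P1=2, P2=4, P3=7, P4=0, P5=0)
step 6: fire α:  (P0=4, P1=2, P2=4, P3=7, P4=0, P5=0) → (P0=5, P1=2, P2=4, P3=7, P4=0, P5=0)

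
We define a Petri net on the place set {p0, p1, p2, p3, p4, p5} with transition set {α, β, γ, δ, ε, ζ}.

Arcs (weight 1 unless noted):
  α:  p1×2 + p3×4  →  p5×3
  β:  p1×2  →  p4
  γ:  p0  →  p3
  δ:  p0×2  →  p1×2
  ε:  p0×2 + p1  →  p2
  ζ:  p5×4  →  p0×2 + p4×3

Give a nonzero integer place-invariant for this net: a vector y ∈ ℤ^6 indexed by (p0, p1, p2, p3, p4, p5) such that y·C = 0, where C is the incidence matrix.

y = (p0:1, p1:1, p2:3, p3:1, p4:2, p5:2)

Incidence matrix C (rows=places, cols=transitions):
        α    β    γ    δ    ε    ζ
   p0   0    0   -1   -2   -2    2
   p1  -2   -2    0    2   -1    0
   p2   0    0    0    0    1    0
   p3  -4    0    1    0    0    0
   p4   0    1    0    0    0    3
   p5   3    0    0    0    0   -4

Candidate y = [1, 1, 3, 1, 2, 2]; check y·C column-wise:
  col α: 1·0 + 1·-2 + 3·0 + 1·-4 + 2·0 + 2·3 = 0
  col β: 1·0 + 1·-2 + 3·0 + 1·0 + 2·1 + 2·0 = 0
  col γ: 1·-1 + 1·0 + 3·0 + 1·1 + 2·0 + 2·0 = 0
  col δ: 1·-2 + 1·2 + 3·0 + 1·0 + 2·0 + 2·0 = 0
  col ε: 1·-2 + 1·-1 + 3·1 + 1·0 + 2·0 + 2·0 = 0
  col ζ: 1·2 + 1·0 + 3·0 + 1·0 + 2·3 + 2·-4 = 0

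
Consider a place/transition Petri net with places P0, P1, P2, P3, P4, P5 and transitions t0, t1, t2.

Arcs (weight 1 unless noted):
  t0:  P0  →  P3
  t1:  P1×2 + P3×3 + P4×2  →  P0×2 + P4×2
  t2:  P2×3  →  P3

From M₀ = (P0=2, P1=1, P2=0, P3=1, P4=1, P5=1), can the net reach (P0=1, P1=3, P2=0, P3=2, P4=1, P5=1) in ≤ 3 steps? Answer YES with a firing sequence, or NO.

NO — not reachable within 3 firings

depth 0: 1 marking
depth 1: 2 markings reached so far
depth 2: 3 markings reached so far
depth 3: 3 markings reached so far
(frontier empty at depth 3; search complete)
target is not among the 3 markings reachable within 3 steps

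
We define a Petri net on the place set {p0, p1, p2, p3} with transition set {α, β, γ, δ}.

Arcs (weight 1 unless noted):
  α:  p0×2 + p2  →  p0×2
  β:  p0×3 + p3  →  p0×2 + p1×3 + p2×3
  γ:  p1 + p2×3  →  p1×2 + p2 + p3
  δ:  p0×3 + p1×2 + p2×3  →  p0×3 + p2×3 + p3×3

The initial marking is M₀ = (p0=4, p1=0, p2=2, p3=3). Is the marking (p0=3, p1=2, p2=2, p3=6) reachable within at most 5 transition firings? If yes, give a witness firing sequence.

step 1: fire α:  (p0=4, p1=0, p2=2, p3=3) → (p0=4, p1=0, p2=1, p3=3)
step 2: fire β:  (p0=4, p1=0, p2=1, p3=3) → (p0=3, p1=3, p2=4, p3=2)
step 3: fire δ:  (p0=3, p1=3, p2=4, p3=2) → (p0=3, p1=1, p2=4, p3=5)
step 4: fire γ:  (p0=3, p1=1, p2=4, p3=5) → (p0=3, p1=2, p2=2, p3=6)

YES — reachable via ⟨α, β, δ, γ⟩ (4 firings)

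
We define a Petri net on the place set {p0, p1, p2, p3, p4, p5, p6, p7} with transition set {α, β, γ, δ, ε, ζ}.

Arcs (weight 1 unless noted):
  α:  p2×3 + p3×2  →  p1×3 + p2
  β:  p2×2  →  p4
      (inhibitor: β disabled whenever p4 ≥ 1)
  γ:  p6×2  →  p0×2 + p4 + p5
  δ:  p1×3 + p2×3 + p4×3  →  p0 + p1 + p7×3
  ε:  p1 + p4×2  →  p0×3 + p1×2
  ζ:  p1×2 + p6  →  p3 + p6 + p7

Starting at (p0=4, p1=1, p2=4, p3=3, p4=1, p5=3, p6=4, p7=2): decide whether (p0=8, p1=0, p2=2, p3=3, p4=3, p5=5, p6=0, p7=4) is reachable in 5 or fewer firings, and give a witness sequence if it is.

step 1: fire α:  (p0=4, p1=1, p2=4, p3=3, p4=1, p5=3, p6=4, p7=2) → (p0=4, p1=4, p2=2, p3=1, p4=1, p5=3, p6=4, p7=2)
step 2: fire γ:  (p0=4, p1=4, p2=2, p3=1, p4=1, p5=3, p6=4, p7=2) → (p0=6, p1=4, p2=2, p3=1, p4=2, p5=4, p6=2, p7=2)
step 3: fire ζ:  (p0=6, p1=4, p2=2, p3=1, p4=2, p5=4, p6=2, p7=2) → (p0=6, p1=2, p2=2, p3=2, p4=2, p5=4, p6=2, p7=3)
step 4: fire ζ:  (p0=6, p1=2, p2=2, p3=2, p4=2, p5=4, p6=2, p7=3) → (p0=6, p1=0, p2=2, p3=3, p4=2, p5=4, p6=2, p7=4)
step 5: fire γ:  (p0=6, p1=0, p2=2, p3=3, p4=2, p5=4, p6=2, p7=4) → (p0=8, p1=0, p2=2, p3=3, p4=3, p5=5, p6=0, p7=4)

YES — reachable via ⟨α, γ, ζ, ζ, γ⟩ (5 firings)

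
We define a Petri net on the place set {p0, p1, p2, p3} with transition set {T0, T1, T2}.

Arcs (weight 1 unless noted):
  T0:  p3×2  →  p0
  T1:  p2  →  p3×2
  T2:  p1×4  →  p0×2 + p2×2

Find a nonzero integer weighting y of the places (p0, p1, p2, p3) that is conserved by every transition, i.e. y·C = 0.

Incidence matrix C (rows=places, cols=transitions):
       T0   T1   T2
   p0   1    0    2
   p1   0    0   -4
   p2   0   -1    2
   p3  -2    2    0

Candidate y = [2, 2, 2, 1]; check y·C column-wise:
  col T0: 2·1 + 2·0 + 2·0 + 1·-2 = 0
  col T1: 2·0 + 2·0 + 2·-1 + 1·2 = 0
  col T2: 2·2 + 2·-4 + 2·2 + 1·0 = 0

y = (p0:2, p1:2, p2:2, p3:1)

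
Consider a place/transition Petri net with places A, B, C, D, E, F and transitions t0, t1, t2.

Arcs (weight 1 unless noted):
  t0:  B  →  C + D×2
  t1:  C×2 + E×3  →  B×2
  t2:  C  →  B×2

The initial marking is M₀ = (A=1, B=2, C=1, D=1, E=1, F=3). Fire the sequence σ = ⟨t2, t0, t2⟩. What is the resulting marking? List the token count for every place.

(A=1, B=5, C=0, D=3, E=1, F=3)

step 1: fire t2:  (A=1, B=2, C=1, D=1, E=1, F=3) → (A=1, B=4, C=0, D=1, E=1, F=3)
step 2: fire t0:  (A=1, B=4, C=0, D=1, E=1, F=3) → (A=1, B=3, C=1, D=3, E=1, F=3)
step 3: fire t2:  (A=1, B=3, C=1, D=3, E=1, F=3) → (A=1, B=5, C=0, D=3, E=1, F=3)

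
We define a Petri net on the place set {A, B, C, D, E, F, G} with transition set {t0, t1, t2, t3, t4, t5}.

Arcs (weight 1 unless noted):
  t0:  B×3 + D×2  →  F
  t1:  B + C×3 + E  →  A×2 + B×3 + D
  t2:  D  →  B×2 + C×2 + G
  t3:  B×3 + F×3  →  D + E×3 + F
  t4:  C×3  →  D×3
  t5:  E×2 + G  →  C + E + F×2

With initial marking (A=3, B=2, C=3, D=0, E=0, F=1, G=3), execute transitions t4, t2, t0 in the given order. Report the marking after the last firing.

step 1: fire t4:  (A=3, B=2, C=3, D=0, E=0, F=1, G=3) → (A=3, B=2, C=0, D=3, E=0, F=1, G=3)
step 2: fire t2:  (A=3, B=2, C=0, D=3, E=0, F=1, G=3) → (A=3, B=4, C=2, D=2, E=0, F=1, G=4)
step 3: fire t0:  (A=3, B=4, C=2, D=2, E=0, F=1, G=4) → (A=3, B=1, C=2, D=0, E=0, F=2, G=4)

(A=3, B=1, C=2, D=0, E=0, F=2, G=4)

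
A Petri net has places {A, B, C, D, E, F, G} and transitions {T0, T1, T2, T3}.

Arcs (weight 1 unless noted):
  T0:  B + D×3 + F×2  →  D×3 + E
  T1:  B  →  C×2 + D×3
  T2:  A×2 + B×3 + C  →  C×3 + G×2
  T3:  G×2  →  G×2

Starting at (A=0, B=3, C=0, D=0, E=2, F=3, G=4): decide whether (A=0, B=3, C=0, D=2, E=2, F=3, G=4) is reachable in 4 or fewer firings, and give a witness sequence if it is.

depth 0: 1 marking
depth 1: 2 markings reached so far
depth 2: 4 markings reached so far
depth 3: 6 markings reached so far
depth 4: 6 markings reached so far
(frontier empty at depth 4; search complete)
target is not among the 6 markings reachable within 4 steps

NO — not reachable within 4 firings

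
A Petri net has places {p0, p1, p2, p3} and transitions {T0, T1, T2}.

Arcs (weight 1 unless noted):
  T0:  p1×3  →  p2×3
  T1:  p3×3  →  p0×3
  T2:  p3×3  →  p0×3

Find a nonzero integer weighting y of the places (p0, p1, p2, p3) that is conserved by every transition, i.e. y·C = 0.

y = (p0:0, p1:1, p2:1, p3:0)

Incidence matrix C (rows=places, cols=transitions):
       T0   T1   T2
   p0   0    3    3
   p1  -3    0    0
   p2   3    0    0
   p3   0   -3   -3

Candidate y = [0, 1, 1, 0]; check y·C column-wise:
  col T0: 1·-3 + 1·3 = 0
  col T1: 0·3 + 1·0 + 1·0 + 0·-3 = 0
  col T2: 0·3 + 1·0 + 1·0 + 0·-3 = 0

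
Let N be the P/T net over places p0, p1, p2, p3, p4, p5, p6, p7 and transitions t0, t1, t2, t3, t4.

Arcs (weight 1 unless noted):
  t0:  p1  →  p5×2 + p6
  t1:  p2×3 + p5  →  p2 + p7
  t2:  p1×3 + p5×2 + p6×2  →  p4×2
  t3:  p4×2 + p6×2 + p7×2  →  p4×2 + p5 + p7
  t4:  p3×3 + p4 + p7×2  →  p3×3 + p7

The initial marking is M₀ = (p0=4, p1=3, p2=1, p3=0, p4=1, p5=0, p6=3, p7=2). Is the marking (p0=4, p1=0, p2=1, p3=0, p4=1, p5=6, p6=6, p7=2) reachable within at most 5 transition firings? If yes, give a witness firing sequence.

YES — reachable via ⟨t0, t0, t0⟩ (3 firings)

step 1: fire t0:  (p0=4, p1=3, p2=1, p3=0, p4=1, p5=0, p6=3, p7=2) → (p0=4, p1=2, p2=1, p3=0, p4=1, p5=2, p6=4, p7=2)
step 2: fire t0:  (p0=4, p1=2, p2=1, p3=0, p4=1, p5=2, p6=4, p7=2) → (p0=4, p1=1, p2=1, p3=0, p4=1, p5=4, p6=5, p7=2)
step 3: fire t0:  (p0=4, p1=1, p2=1, p3=0, p4=1, p5=4, p6=5, p7=2) → (p0=4, p1=0, p2=1, p3=0, p4=1, p5=6, p6=6, p7=2)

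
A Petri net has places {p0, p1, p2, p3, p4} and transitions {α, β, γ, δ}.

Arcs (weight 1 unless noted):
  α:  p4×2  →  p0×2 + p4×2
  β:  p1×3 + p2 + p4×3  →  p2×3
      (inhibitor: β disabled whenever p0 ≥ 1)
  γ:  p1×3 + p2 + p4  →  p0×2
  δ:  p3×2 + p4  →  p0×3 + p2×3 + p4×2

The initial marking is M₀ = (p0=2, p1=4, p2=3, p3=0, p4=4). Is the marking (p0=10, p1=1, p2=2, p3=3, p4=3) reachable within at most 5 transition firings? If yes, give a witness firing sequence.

NO — not reachable within 5 firings

depth 0: 1 marking
depth 1: 3 markings reached so far
depth 2: 5 markings reached so far
depth 3: 7 markings reached so far
depth 4: 9 markings reached so far
depth 5: 11 markings reached so far
target is not among the 11 markings reachable within 5 steps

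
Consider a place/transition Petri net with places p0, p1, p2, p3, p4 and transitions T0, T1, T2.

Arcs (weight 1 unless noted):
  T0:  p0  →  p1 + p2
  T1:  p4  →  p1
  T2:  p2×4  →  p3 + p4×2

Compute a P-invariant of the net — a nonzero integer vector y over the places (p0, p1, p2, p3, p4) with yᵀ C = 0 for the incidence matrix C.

y = (p0:1, p1:0, p2:1, p3:4, p4:0)

Incidence matrix C (rows=places, cols=transitions):
       T0   T1   T2
   p0  -1    0    0
   p1   1    1    0
   p2   1    0   -4
   p3   0    0    1
   p4   0   -1    2

Candidate y = [1, 0, 1, 4, 0]; check y·C column-wise:
  col T0: 1·-1 + 0·1 + 1·1 + 4·0 = 0
  col T1: 1·0 + 0·1 + 1·0 + 4·0 + 0·-1 = 0
  col T2: 1·0 + 1·-4 + 4·1 + 0·2 = 0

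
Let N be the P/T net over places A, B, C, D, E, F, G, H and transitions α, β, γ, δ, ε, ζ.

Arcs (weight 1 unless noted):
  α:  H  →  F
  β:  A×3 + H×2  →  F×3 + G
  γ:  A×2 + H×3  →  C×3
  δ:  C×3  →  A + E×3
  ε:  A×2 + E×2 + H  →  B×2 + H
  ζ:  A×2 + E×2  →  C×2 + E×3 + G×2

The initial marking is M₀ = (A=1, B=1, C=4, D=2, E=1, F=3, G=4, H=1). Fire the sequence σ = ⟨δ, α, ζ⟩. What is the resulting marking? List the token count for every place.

(A=0, B=1, C=3, D=2, E=5, F=4, G=6, H=0)

step 1: fire δ:  (A=1, B=1, C=4, D=2, E=1, F=3, G=4, H=1) → (A=2, B=1, C=1, D=2, E=4, F=3, G=4, H=1)
step 2: fire α:  (A=2, B=1, C=1, D=2, E=4, F=3, G=4, H=1) → (A=2, B=1, C=1, D=2, E=4, F=4, G=4, H=0)
step 3: fire ζ:  (A=2, B=1, C=1, D=2, E=4, F=4, G=4, H=0) → (A=0, B=1, C=3, D=2, E=5, F=4, G=6, H=0)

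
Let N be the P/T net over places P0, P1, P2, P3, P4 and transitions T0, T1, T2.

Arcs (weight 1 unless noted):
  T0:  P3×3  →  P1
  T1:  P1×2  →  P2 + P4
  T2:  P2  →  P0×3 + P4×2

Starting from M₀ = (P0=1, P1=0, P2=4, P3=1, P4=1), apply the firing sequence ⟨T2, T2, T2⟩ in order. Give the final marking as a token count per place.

step 1: fire T2:  (P0=1, P1=0, P2=4, P3=1, P4=1) → (P0=4, P1=0, P2=3, P3=1, P4=3)
step 2: fire T2:  (P0=4, P1=0, P2=3, P3=1, P4=3) → (P0=7, P1=0, P2=2, P3=1, P4=5)
step 3: fire T2:  (P0=7, P1=0, P2=2, P3=1, P4=5) → (P0=10, P1=0, P2=1, P3=1, P4=7)

(P0=10, P1=0, P2=1, P3=1, P4=7)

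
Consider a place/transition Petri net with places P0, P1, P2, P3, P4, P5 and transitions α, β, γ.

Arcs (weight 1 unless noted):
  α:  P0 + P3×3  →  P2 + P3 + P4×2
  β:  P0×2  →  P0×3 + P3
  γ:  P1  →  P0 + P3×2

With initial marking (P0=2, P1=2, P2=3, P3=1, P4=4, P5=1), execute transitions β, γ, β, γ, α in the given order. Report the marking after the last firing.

step 1: fire β:  (P0=2, P1=2, P2=3, P3=1, P4=4, P5=1) → (P0=3, P1=2, P2=3, P3=2, P4=4, P5=1)
step 2: fire γ:  (P0=3, P1=2, P2=3, P3=2, P4=4, P5=1) → (P0=4, P1=1, P2=3, P3=4, P4=4, P5=1)
step 3: fire β:  (P0=4, P1=1, P2=3, P3=4, P4=4, P5=1) → (P0=5, P1=1, P2=3, P3=5, P4=4, P5=1)
step 4: fire γ:  (P0=5, P1=1, P2=3, P3=5, P4=4, P5=1) → (P0=6, P1=0, P2=3, P3=7, P4=4, P5=1)
step 5: fire α:  (P0=6, P1=0, P2=3, P3=7, P4=4, P5=1) → (P0=5, P1=0, P2=4, P3=5, P4=6, P5=1)

(P0=5, P1=0, P2=4, P3=5, P4=6, P5=1)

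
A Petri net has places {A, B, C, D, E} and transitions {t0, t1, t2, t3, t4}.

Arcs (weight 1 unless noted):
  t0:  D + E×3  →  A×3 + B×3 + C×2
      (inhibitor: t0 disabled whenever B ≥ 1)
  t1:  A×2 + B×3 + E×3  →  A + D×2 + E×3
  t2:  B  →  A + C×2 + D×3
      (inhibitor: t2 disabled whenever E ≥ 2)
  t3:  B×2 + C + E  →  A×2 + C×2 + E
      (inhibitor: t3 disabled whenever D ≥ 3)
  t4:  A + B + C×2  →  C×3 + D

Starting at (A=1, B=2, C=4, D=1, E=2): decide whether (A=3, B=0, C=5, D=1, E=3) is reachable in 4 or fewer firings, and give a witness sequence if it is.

depth 0: 1 marking
depth 1: 3 markings reached so far
depth 2: 3 markings reached so far
(frontier empty at depth 2; search complete)
target is not among the 3 markings reachable within 4 steps

NO — not reachable within 4 firings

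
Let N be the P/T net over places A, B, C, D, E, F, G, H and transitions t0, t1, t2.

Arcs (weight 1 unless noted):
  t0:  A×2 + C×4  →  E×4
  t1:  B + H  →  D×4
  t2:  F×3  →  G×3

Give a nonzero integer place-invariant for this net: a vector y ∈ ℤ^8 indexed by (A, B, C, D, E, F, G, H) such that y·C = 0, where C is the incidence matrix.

Incidence matrix C (rows=places, cols=transitions):
       t0   t1   t2
    A  -2    0    0
    B   0   -1    0
    C  -4    0    0
    D   0    4    0
    E   4    0    0
    F   0    0   -3
    G   0    0    3
    H   0   -1    0

Candidate y = [2, 0, -1, 0, 0, 0, 0, 0]; check y·C column-wise:
  col t0: 2·-2 + -1·-4 + 0·4 = 0
  col t1: 2·0 + 0·-1 + -1·0 + 0·4 + 0·-1 = 0
  col t2: 2·0 + -1·0 + 0·-3 + 0·3 = 0

y = (A:2, B:0, C:-1, D:0, E:0, F:0, G:0, H:0)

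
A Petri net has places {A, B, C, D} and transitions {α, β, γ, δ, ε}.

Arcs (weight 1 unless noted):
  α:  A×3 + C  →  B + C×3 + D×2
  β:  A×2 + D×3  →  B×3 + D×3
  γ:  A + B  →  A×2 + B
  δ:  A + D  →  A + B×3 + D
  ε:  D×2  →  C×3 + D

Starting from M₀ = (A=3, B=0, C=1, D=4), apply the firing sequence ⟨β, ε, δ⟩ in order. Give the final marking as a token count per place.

step 1: fire β:  (A=3, B=0, C=1, D=4) → (A=1, B=3, C=1, D=4)
step 2: fire ε:  (A=1, B=3, C=1, D=4) → (A=1, B=3, C=4, D=3)
step 3: fire δ:  (A=1, B=3, C=4, D=3) → (A=1, B=6, C=4, D=3)

(A=1, B=6, C=4, D=3)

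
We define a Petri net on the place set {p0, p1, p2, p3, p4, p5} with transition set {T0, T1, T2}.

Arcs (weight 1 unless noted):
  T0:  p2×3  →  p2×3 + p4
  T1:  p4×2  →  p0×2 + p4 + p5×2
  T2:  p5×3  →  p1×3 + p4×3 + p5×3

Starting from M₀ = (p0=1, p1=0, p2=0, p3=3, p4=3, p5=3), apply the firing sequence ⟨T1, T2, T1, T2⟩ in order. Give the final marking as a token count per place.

step 1: fire T1:  (p0=1, p1=0, p2=0, p3=3, p4=3, p5=3) → (p0=3, p1=0, p2=0, p3=3, p4=2, p5=5)
step 2: fire T2:  (p0=3, p1=0, p2=0, p3=3, p4=2, p5=5) → (p0=3, p1=3, p2=0, p3=3, p4=5, p5=5)
step 3: fire T1:  (p0=3, p1=3, p2=0, p3=3, p4=5, p5=5) → (p0=5, p1=3, p2=0, p3=3, p4=4, p5=7)
step 4: fire T2:  (p0=5, p1=3, p2=0, p3=3, p4=4, p5=7) → (p0=5, p1=6, p2=0, p3=3, p4=7, p5=7)

(p0=5, p1=6, p2=0, p3=3, p4=7, p5=7)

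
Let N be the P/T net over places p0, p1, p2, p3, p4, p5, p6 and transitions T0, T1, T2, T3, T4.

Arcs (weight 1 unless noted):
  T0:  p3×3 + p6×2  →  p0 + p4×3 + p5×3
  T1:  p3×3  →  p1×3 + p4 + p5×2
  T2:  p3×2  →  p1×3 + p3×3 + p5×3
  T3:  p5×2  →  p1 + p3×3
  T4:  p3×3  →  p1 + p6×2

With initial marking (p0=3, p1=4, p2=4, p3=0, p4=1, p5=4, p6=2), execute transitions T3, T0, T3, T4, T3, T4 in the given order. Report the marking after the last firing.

(p0=4, p1=9, p2=4, p3=0, p4=4, p5=1, p6=4)

step 1: fire T3:  (p0=3, p1=4, p2=4, p3=0, p4=1, p5=4, p6=2) → (p0=3, p1=5, p2=4, p3=3, p4=1, p5=2, p6=2)
step 2: fire T0:  (p0=3, p1=5, p2=4, p3=3, p4=1, p5=2, p6=2) → (p0=4, p1=5, p2=4, p3=0, p4=4, p5=5, p6=0)
step 3: fire T3:  (p0=4, p1=5, p2=4, p3=0, p4=4, p5=5, p6=0) → (p0=4, p1=6, p2=4, p3=3, p4=4, p5=3, p6=0)
step 4: fire T4:  (p0=4, p1=6, p2=4, p3=3, p4=4, p5=3, p6=0) → (p0=4, p1=7, p2=4, p3=0, p4=4, p5=3, p6=2)
step 5: fire T3:  (p0=4, p1=7, p2=4, p3=0, p4=4, p5=3, p6=2) → (p0=4, p1=8, p2=4, p3=3, p4=4, p5=1, p6=2)
step 6: fire T4:  (p0=4, p1=8, p2=4, p3=3, p4=4, p5=1, p6=2) → (p0=4, p1=9, p2=4, p3=0, p4=4, p5=1, p6=4)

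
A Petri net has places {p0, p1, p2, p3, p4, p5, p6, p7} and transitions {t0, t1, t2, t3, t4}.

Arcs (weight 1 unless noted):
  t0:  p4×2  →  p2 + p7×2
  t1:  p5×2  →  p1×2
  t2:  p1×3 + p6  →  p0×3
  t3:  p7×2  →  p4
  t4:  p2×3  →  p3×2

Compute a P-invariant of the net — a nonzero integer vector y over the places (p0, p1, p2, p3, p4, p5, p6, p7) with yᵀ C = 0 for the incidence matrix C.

y = (p0:1, p1:1, p2:0, p3:0, p4:0, p5:1, p6:0, p7:0)

Incidence matrix C (rows=places, cols=transitions):
       t0   t1   t2   t3   t4
   p0   0    0    3    0    0
   p1   0    2   -3    0    0
   p2   1    0    0    0   -3
   p3   0    0    0    0    2
   p4  -2    0    0    1    0
   p5   0   -2    0    0    0
   p6   0    0   -1    0    0
   p7   2    0    0   -2    0

Candidate y = [1, 1, 0, 0, 0, 1, 0, 0]; check y·C column-wise:
  col t0: 1·0 + 1·0 + 0·1 + 0·-2 + 1·0 + 0·2 = 0
  col t1: 1·0 + 1·2 + 1·-2 = 0
  col t2: 1·3 + 1·-3 + 1·0 + 0·-1 = 0
  col t3: 1·0 + 1·0 + 0·1 + 1·0 + 0·-2 = 0
  col t4: 1·0 + 1·0 + 0·-3 + 0·2 + 1·0 = 0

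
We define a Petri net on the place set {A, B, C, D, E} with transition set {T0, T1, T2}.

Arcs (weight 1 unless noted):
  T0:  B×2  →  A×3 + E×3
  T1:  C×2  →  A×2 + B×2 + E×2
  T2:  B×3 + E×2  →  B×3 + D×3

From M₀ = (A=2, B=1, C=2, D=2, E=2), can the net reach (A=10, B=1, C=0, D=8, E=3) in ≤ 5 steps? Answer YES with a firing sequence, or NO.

depth 0: 1 marking
depth 1: 2 markings reached so far
depth 2: 4 markings reached so far
depth 3: 6 markings reached so far
depth 4: 7 markings reached so far
depth 5: 7 markings reached so far
(frontier empty at depth 5; search complete)
target is not among the 7 markings reachable within 5 steps

NO — not reachable within 5 firings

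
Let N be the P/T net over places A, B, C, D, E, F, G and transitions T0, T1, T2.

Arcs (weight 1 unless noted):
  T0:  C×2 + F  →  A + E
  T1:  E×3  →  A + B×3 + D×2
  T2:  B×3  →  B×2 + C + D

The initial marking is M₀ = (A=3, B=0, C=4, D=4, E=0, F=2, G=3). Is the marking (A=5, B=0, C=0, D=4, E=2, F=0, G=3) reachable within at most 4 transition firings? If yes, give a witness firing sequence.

step 1: fire T0:  (A=3, B=0, C=4, D=4, E=0, F=2, G=3) → (A=4, B=0, C=2, D=4, E=1, F=1, G=3)
step 2: fire T0:  (A=4, B=0, C=2, D=4, E=1, F=1, G=3) → (A=5, B=0, C=0, D=4, E=2, F=0, G=3)

YES — reachable via ⟨T0, T0⟩ (2 firings)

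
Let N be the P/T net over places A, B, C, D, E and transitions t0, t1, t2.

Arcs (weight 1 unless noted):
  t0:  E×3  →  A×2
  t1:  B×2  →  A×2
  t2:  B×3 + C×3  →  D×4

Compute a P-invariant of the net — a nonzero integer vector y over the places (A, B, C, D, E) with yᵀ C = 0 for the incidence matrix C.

Incidence matrix C (rows=places, cols=transitions):
       t0   t1   t2
    A   2    2    0
    B   0   -2   -3
    C   0    0   -3
    D   0    0    4
    E  -3    0    0

Candidate y = [0, 0, 4, 3, 0]; check y·C column-wise:
  col t0: 0·2 + 4·0 + 3·0 + 0·-3 = 0
  col t1: 0·2 + 0·-2 + 4·0 + 3·0 = 0
  col t2: 0·-3 + 4·-3 + 3·4 = 0

y = (A:0, B:0, C:4, D:3, E:0)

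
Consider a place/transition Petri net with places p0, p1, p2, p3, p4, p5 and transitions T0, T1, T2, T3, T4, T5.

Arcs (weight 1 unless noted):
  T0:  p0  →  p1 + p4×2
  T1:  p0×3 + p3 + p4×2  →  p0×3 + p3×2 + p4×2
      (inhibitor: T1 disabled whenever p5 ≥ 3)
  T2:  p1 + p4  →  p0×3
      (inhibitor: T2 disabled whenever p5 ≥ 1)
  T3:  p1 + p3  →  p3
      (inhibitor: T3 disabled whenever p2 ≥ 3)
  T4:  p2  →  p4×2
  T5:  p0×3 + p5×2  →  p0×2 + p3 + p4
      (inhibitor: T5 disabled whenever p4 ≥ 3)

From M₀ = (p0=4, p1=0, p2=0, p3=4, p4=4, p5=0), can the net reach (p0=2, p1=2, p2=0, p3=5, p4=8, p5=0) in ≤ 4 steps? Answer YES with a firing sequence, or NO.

step 1: fire T0:  (p0=4, p1=0, p2=0, p3=4, p4=4, p5=0) → (p0=3, p1=1, p2=0, p3=4, p4=6, p5=0)
step 2: fire T1:  (p0=3, p1=1, p2=0, p3=4, p4=6, p5=0) → (p0=3, p1=1, p2=0, p3=5, p4=6, p5=0)
step 3: fire T0:  (p0=3, p1=1, p2=0, p3=5, p4=6, p5=0) → (p0=2, p1=2, p2=0, p3=5, p4=8, p5=0)

YES — reachable via ⟨T0, T1, T0⟩ (3 firings)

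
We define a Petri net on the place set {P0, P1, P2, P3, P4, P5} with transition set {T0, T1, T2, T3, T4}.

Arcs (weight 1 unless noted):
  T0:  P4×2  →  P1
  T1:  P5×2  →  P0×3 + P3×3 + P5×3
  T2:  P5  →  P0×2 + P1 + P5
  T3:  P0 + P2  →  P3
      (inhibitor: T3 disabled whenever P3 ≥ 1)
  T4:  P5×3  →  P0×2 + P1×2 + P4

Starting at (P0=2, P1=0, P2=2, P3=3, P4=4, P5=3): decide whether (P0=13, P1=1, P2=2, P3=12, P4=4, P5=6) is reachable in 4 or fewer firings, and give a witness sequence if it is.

step 1: fire T1:  (P0=2, P1=0, P2=2, P3=3, P4=4, P5=3) → (P0=5, P1=0, P2=2, P3=6, P4=4, P5=4)
step 2: fire T1:  (P0=5, P1=0, P2=2, P3=6, P4=4, P5=4) → (P0=8, P1=0, P2=2, P3=9, P4=4, P5=5)
step 3: fire T1:  (P0=8, P1=0, P2=2, P3=9, P4=4, P5=5) → (P0=11, P1=0, P2=2, P3=12, P4=4, P5=6)
step 4: fire T2:  (P0=11, P1=0, P2=2, P3=12, P4=4, P5=6) → (P0=13, P1=1, P2=2, P3=12, P4=4, P5=6)

YES — reachable via ⟨T1, T1, T1, T2⟩ (4 firings)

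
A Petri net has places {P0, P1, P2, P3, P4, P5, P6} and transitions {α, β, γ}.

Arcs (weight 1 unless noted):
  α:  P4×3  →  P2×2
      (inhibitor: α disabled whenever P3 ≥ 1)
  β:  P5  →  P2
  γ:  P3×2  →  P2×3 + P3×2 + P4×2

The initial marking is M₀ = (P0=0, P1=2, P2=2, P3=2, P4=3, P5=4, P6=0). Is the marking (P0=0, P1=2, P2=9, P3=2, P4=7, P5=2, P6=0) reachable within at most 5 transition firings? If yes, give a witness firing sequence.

NO — not reachable within 5 firings

depth 0: 1 marking
depth 1: 3 markings reached so far
depth 2: 6 markings reached so far
depth 3: 10 markings reached so far
depth 4: 15 markings reached so far
depth 5: 20 markings reached so far
target is not among the 20 markings reachable within 5 steps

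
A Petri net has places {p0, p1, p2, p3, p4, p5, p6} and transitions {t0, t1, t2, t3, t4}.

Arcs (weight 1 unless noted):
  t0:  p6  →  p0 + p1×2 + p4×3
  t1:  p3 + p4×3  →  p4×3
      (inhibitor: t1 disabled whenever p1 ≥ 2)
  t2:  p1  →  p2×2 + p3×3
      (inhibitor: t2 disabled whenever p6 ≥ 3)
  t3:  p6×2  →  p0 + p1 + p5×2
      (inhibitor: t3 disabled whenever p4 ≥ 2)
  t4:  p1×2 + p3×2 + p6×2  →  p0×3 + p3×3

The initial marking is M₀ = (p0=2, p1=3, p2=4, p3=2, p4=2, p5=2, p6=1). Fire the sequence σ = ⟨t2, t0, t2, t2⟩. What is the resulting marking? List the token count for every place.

step 1: fire t2:  (p0=2, p1=3, p2=4, p3=2, p4=2, p5=2, p6=1) → (p0=2, p1=2, p2=6, p3=5, p4=2, p5=2, p6=1)
step 2: fire t0:  (p0=2, p1=2, p2=6, p3=5, p4=2, p5=2, p6=1) → (p0=3, p1=4, p2=6, p3=5, p4=5, p5=2, p6=0)
step 3: fire t2:  (p0=3, p1=4, p2=6, p3=5, p4=5, p5=2, p6=0) → (p0=3, p1=3, p2=8, p3=8, p4=5, p5=2, p6=0)
step 4: fire t2:  (p0=3, p1=3, p2=8, p3=8, p4=5, p5=2, p6=0) → (p0=3, p1=2, p2=10, p3=11, p4=5, p5=2, p6=0)

(p0=3, p1=2, p2=10, p3=11, p4=5, p5=2, p6=0)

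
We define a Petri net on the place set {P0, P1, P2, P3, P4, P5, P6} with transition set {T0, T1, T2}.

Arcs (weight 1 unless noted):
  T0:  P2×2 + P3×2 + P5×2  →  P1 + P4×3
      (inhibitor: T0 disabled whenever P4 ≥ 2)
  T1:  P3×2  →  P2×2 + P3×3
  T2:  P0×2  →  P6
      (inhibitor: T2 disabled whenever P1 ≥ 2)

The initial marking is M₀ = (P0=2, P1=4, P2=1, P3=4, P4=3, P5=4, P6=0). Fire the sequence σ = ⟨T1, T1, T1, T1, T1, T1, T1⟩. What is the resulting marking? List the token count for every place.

step 1: fire T1:  (P0=2, P1=4, P2=1, P3=4, P4=3, P5=4, P6=0) → (P0=2, P1=4, P2=3, P3=5, P4=3, P5=4, P6=0)
step 2: fire T1:  (P0=2, P1=4, P2=3, P3=5, P4=3, P5=4, P6=0) → (P0=2, P1=4, P2=5, P3=6, P4=3, P5=4, P6=0)
step 3: fire T1:  (P0=2, P1=4, P2=5, P3=6, P4=3, P5=4, P6=0) → (P0=2, P1=4, P2=7, P3=7, P4=3, P5=4, P6=0)
step 4: fire T1:  (P0=2, P1=4, P2=7, P3=7, P4=3, P5=4, P6=0) → (P0=2, P1=4, P2=9, P3=8, P4=3, P5=4, P6=0)
step 5: fire T1:  (P0=2, P1=4, P2=9, P3=8, P4=3, P5=4, P6=0) → (P0=2, P1=4, P2=11, P3=9, P4=3, P5=4, P6=0)
step 6: fire T1:  (P0=2, P1=4, P2=11, P3=9, P4=3, P5=4, P6=0) → (P0=2, P1=4, P2=13, P3=10, P4=3, P5=4, P6=0)
step 7: fire T1:  (P0=2, P1=4, P2=13, P3=10, P4=3, P5=4, P6=0) → (P0=2, P1=4, P2=15, P3=11, P4=3, P5=4, P6=0)

(P0=2, P1=4, P2=15, P3=11, P4=3, P5=4, P6=0)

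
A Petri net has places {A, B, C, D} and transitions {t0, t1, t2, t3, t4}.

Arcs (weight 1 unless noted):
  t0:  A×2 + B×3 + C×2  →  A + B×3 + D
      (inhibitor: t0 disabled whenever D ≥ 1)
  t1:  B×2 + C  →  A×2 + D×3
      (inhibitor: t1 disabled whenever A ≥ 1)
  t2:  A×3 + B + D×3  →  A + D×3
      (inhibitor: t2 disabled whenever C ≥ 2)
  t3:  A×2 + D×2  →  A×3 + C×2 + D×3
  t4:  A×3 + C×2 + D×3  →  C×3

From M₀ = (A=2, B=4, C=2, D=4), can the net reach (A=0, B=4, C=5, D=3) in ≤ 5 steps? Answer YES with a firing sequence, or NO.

NO — not reachable within 5 firings

depth 0: 1 marking
depth 1: 2 markings reached so far
depth 2: 4 markings reached so far
depth 3: 7 markings reached so far
depth 4: 10 markings reached so far
depth 5: 14 markings reached so far
target is not among the 14 markings reachable within 5 steps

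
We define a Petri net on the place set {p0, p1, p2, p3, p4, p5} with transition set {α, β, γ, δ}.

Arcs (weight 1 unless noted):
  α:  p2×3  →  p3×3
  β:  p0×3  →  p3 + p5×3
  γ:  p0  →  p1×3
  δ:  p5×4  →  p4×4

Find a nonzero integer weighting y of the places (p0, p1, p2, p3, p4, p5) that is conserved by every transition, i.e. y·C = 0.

y = (p0:3, p1:1, p2:9, p3:9, p4:0, p5:0)

Incidence matrix C (rows=places, cols=transitions):
        α    β    γ    δ
   p0   0   -3   -1    0
   p1   0    0    3    0
   p2  -3    0    0    0
   p3   3    1    0    0
   p4   0    0    0    4
   p5   0    3    0   -4

Candidate y = [3, 1, 9, 9, 0, 0]; check y·C column-wise:
  col α: 3·0 + 1·0 + 9·-3 + 9·3 = 0
  col β: 3·-3 + 1·0 + 9·0 + 9·1 + 0·3 = 0
  col γ: 3·-1 + 1·3 + 9·0 + 9·0 = 0
  col δ: 3·0 + 1·0 + 9·0 + 9·0 + 0·4 + 0·-4 = 0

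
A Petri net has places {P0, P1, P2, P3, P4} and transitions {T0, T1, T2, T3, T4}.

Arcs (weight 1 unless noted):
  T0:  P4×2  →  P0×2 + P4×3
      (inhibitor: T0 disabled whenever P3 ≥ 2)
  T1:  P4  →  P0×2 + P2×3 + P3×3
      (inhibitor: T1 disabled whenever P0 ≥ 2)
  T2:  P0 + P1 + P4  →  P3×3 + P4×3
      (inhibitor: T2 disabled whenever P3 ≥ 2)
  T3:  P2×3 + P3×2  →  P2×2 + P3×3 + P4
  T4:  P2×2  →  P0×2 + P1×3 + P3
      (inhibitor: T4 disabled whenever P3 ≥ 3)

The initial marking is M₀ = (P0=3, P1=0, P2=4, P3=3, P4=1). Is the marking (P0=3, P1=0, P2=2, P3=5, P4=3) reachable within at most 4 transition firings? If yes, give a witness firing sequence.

step 1: fire T3:  (P0=3, P1=0, P2=4, P3=3, P4=1) → (P0=3, P1=0, P2=3, P3=4, P4=2)
step 2: fire T3:  (P0=3, P1=0, P2=3, P3=4, P4=2) → (P0=3, P1=0, P2=2, P3=5, P4=3)

YES — reachable via ⟨T3, T3⟩ (2 firings)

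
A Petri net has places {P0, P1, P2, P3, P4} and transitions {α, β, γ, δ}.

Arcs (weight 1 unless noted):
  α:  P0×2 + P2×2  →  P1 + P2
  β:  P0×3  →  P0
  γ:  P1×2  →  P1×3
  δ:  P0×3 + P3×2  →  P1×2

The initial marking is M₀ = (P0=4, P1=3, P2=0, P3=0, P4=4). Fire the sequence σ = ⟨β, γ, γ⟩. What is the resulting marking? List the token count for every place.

(P0=2, P1=5, P2=0, P3=0, P4=4)

step 1: fire β:  (P0=4, P1=3, P2=0, P3=0, P4=4) → (P0=2, P1=3, P2=0, P3=0, P4=4)
step 2: fire γ:  (P0=2, P1=3, P2=0, P3=0, P4=4) → (P0=2, P1=4, P2=0, P3=0, P4=4)
step 3: fire γ:  (P0=2, P1=4, P2=0, P3=0, P4=4) → (P0=2, P1=5, P2=0, P3=0, P4=4)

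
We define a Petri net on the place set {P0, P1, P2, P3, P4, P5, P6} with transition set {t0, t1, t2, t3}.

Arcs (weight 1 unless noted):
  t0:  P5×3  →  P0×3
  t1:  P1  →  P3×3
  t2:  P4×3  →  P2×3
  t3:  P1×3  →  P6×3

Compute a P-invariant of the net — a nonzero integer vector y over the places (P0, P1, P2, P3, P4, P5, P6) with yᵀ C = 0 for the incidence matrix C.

Incidence matrix C (rows=places, cols=transitions):
       t0   t1   t2   t3
   P0   3    0    0    0
   P1   0   -1    0   -3
   P2   0    0    3    0
   P3   0    3    0    0
   P4   0    0   -3    0
   P5  -3    0    0    0
   P6   0    0    0    3

Candidate y = [0, 0, 1, 0, 1, 0, 0]; check y·C column-wise:
  col t0: 0·3 + 1·0 + 1·0 + 0·-3 = 0
  col t1: 0·-1 + 1·0 + 0·3 + 1·0 = 0
  col t2: 1·3 + 1·-3 = 0
  col t3: 0·-3 + 1·0 + 1·0 + 0·3 = 0

y = (P0:0, P1:0, P2:1, P3:0, P4:1, P5:0, P6:0)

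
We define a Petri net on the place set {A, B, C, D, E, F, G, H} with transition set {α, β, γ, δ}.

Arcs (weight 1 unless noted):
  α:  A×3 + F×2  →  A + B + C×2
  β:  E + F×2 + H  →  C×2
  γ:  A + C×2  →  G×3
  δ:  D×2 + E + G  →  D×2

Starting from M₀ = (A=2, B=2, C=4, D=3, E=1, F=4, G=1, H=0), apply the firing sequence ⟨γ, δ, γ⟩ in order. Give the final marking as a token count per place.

step 1: fire γ:  (A=2, B=2, C=4, D=3, E=1, F=4, G=1, H=0) → (A=1, B=2, C=2, D=3, E=1, F=4, G=4, H=0)
step 2: fire δ:  (A=1, B=2, C=2, D=3, E=1, F=4, G=4, H=0) → (A=1, B=2, C=2, D=3, E=0, F=4, G=3, H=0)
step 3: fire γ:  (A=1, B=2, C=2, D=3, E=0, F=4, G=3, H=0) → (A=0, B=2, C=0, D=3, E=0, F=4, G=6, H=0)

(A=0, B=2, C=0, D=3, E=0, F=4, G=6, H=0)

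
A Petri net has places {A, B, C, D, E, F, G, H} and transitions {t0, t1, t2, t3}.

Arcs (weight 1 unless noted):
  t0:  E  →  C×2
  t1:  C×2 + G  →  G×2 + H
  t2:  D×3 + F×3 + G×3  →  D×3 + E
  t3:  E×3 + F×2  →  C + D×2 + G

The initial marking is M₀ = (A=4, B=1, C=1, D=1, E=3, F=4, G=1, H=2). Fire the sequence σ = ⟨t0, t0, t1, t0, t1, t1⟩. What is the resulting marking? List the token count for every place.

(A=4, B=1, C=1, D=1, E=0, F=4, G=4, H=5)

step 1: fire t0:  (A=4, B=1, C=1, D=1, E=3, F=4, G=1, H=2) → (A=4, B=1, C=3, D=1, E=2, F=4, G=1, H=2)
step 2: fire t0:  (A=4, B=1, C=3, D=1, E=2, F=4, G=1, H=2) → (A=4, B=1, C=5, D=1, E=1, F=4, G=1, H=2)
step 3: fire t1:  (A=4, B=1, C=5, D=1, E=1, F=4, G=1, H=2) → (A=4, B=1, C=3, D=1, E=1, F=4, G=2, H=3)
step 4: fire t0:  (A=4, B=1, C=3, D=1, E=1, F=4, G=2, H=3) → (A=4, B=1, C=5, D=1, E=0, F=4, G=2, H=3)
step 5: fire t1:  (A=4, B=1, C=5, D=1, E=0, F=4, G=2, H=3) → (A=4, B=1, C=3, D=1, E=0, F=4, G=3, H=4)
step 6: fire t1:  (A=4, B=1, C=3, D=1, E=0, F=4, G=3, H=4) → (A=4, B=1, C=1, D=1, E=0, F=4, G=4, H=5)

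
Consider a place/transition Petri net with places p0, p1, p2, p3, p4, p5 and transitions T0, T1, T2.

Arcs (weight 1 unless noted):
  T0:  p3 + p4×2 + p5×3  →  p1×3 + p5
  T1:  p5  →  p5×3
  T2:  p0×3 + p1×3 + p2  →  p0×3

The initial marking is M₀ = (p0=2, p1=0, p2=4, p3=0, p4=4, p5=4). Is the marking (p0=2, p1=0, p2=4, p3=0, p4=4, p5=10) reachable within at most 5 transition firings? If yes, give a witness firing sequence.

YES — reachable via ⟨T1, T1, T1⟩ (3 firings)

step 1: fire T1:  (p0=2, p1=0, p2=4, p3=0, p4=4, p5=4) → (p0=2, p1=0, p2=4, p3=0, p4=4, p5=6)
step 2: fire T1:  (p0=2, p1=0, p2=4, p3=0, p4=4, p5=6) → (p0=2, p1=0, p2=4, p3=0, p4=4, p5=8)
step 3: fire T1:  (p0=2, p1=0, p2=4, p3=0, p4=4, p5=8) → (p0=2, p1=0, p2=4, p3=0, p4=4, p5=10)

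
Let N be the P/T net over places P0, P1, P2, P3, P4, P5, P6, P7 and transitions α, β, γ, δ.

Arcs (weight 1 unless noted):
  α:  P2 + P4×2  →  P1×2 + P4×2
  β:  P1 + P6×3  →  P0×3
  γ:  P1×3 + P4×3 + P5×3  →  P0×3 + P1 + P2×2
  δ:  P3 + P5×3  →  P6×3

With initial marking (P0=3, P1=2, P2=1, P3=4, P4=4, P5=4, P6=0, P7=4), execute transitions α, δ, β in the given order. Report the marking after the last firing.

step 1: fire α:  (P0=3, P1=2, P2=1, P3=4, P4=4, P5=4, P6=0, P7=4) → (P0=3, P1=4, P2=0, P3=4, P4=4, P5=4, P6=0, P7=4)
step 2: fire δ:  (P0=3, P1=4, P2=0, P3=4, P4=4, P5=4, P6=0, P7=4) → (P0=3, P1=4, P2=0, P3=3, P4=4, P5=1, P6=3, P7=4)
step 3: fire β:  (P0=3, P1=4, P2=0, P3=3, P4=4, P5=1, P6=3, P7=4) → (P0=6, P1=3, P2=0, P3=3, P4=4, P5=1, P6=0, P7=4)

(P0=6, P1=3, P2=0, P3=3, P4=4, P5=1, P6=0, P7=4)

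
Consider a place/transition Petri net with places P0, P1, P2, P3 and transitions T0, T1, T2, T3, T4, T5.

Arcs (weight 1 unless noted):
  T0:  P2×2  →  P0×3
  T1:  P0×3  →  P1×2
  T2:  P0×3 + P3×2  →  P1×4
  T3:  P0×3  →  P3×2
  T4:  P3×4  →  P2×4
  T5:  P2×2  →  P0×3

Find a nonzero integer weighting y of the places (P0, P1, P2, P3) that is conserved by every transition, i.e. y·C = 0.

Incidence matrix C (rows=places, cols=transitions):
       T0   T1   T2   T3   T4   T5
   P0   3   -3   -3   -3    0    3
   P1   0    2    4    0    0    0
   P2  -2    0    0    0    4   -2
   P3   0    0   -2    2   -4    0

Candidate y = [2, 3, 3, 3]; check y·C column-wise:
  col T0: 2·3 + 3·0 + 3·-2 + 3·0 = 0
  col T1: 2·-3 + 3·2 + 3·0 + 3·0 = 0
  col T2: 2·-3 + 3·4 + 3·0 + 3·-2 = 0
  col T3: 2·-3 + 3·0 + 3·0 + 3·2 = 0
  col T4: 2·0 + 3·0 + 3·4 + 3·-4 = 0
  col T5: 2·3 + 3·0 + 3·-2 + 3·0 = 0

y = (P0:2, P1:3, P2:3, P3:3)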